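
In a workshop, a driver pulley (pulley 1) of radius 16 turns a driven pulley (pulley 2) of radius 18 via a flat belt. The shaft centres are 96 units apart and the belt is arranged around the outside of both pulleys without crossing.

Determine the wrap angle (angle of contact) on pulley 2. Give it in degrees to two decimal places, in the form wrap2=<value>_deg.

wrap2=182.39_deg

open belt: β = asin((r2−r1)/C) = asin(2/96) = 1.1937°
wrap1 = π − 2β = 177.6125°
wrap2 = π + 2β = 182.3875°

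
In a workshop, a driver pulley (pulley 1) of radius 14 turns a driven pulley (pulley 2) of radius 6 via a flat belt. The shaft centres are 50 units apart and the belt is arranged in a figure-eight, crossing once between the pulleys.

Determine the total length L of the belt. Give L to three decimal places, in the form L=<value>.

L=170.944

crossed belt: β = asin((r1+r2)/C) = asin(20/50) = 23.5782°
wrap1 = wrap2 = π + 2β = 227.1564°
tangent length = C·cosβ = 45.8258
L = (r1+r2)·wrap + 2·C·cosβ = 20·3.9646 + 2·45.8258 = 170.9440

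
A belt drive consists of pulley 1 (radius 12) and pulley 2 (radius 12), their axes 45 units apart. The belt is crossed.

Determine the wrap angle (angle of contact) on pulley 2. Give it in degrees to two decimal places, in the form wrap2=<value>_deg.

wrap2=244.46_deg

crossed belt: β = asin((r1+r2)/C) = asin(24/45) = 32.2310°
wrap1 = wrap2 = π + 2β = 244.4619°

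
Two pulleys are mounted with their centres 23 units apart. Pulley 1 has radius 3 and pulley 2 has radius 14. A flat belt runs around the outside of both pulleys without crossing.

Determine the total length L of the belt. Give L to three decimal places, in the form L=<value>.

L=104.776

open belt: β = asin((r2−r1)/C) = asin(11/23) = 28.5719°
wrap1 = π − 2β = 122.8562°
wrap2 = π + 2β = 237.1438°
tangent length = C·cosβ = 20.1990
L = r1·wrap1 + r2·wrap2 + 2·C·cosβ = 3·2.1442 + 14·4.1389 + 2·20.1990 = 104.7759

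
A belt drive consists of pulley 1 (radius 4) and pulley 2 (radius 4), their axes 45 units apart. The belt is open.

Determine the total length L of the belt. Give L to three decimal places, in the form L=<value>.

L=115.133

open belt: β = asin((r2−r1)/C) = asin(0/45) = 0.0000°
wrap1 = π − 2β = 180.0000°
wrap2 = π + 2β = 180.0000°
tangent length = C·cosβ = 45.0000
L = r1·wrap1 + r2·wrap2 + 2·C·cosβ = 4·3.1416 + 4·3.1416 + 2·45.0000 = 115.1327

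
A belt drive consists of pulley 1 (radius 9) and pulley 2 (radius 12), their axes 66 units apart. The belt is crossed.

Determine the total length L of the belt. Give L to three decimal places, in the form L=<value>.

crossed belt: β = asin((r1+r2)/C) = asin(21/66) = 18.5530°
wrap1 = wrap2 = π + 2β = 217.1060°
tangent length = C·cosβ = 62.5700
L = (r1+r2)·wrap + 2·C·cosβ = 21·3.7892 + 2·62.5700 = 204.7134

L=204.713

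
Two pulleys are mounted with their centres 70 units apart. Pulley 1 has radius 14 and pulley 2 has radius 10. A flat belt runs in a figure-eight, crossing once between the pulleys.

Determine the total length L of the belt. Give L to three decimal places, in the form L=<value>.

L=223.710

crossed belt: β = asin((r1+r2)/C) = asin(24/70) = 20.0510°
wrap1 = wrap2 = π + 2β = 220.1021°
tangent length = C·cosβ = 65.7571
L = (r1+r2)·wrap + 2·C·cosβ = 24·3.8415 + 2·65.7571 = 223.7104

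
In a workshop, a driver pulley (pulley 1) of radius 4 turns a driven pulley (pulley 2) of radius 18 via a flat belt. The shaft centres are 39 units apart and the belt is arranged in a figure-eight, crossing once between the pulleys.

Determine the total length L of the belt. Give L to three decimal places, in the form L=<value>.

crossed belt: β = asin((r1+r2)/C) = asin(22/39) = 34.3400°
wrap1 = wrap2 = π + 2β = 248.6800°
tangent length = C·cosβ = 32.2025
L = (r1+r2)·wrap + 2·C·cosβ = 22·4.3403 + 2·32.2025 = 159.8912

L=159.891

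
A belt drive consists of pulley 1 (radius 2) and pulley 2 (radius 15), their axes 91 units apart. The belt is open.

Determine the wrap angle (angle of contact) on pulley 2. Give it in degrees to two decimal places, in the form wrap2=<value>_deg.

open belt: β = asin((r2−r1)/C) = asin(13/91) = 8.2132°
wrap1 = π − 2β = 163.5736°
wrap2 = π + 2β = 196.4264°

wrap2=196.43_deg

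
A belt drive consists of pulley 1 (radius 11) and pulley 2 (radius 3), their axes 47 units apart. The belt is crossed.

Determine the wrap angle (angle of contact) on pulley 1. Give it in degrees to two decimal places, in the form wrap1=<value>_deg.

wrap1=214.66_deg

crossed belt: β = asin((r1+r2)/C) = asin(14/47) = 17.3299°
wrap1 = wrap2 = π + 2β = 214.6597°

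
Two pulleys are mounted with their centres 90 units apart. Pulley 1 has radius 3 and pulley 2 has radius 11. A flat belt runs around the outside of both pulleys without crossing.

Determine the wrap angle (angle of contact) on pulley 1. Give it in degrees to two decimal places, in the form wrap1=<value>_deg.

open belt: β = asin((r2−r1)/C) = asin(8/90) = 5.0997°
wrap1 = π − 2β = 169.8006°
wrap2 = π + 2β = 190.1994°

wrap1=169.80_deg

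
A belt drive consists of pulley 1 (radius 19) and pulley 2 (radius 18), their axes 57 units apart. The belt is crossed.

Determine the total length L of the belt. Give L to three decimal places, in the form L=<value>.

crossed belt: β = asin((r1+r2)/C) = asin(37/57) = 40.4755°
wrap1 = wrap2 = π + 2β = 260.9510°
tangent length = C·cosβ = 43.3590
L = (r1+r2)·wrap + 2·C·cosβ = 37·4.5545 + 2·43.3590 = 255.2327

L=255.233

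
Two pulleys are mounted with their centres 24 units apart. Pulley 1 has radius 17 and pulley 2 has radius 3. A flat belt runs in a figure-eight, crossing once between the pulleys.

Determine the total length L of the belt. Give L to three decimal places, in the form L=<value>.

L=128.769

crossed belt: β = asin((r1+r2)/C) = asin(20/24) = 56.4427°
wrap1 = wrap2 = π + 2β = 292.8854°
tangent length = C·cosβ = 13.2665
L = (r1+r2)·wrap + 2·C·cosβ = 20·5.1118 + 2·13.2665 = 128.7693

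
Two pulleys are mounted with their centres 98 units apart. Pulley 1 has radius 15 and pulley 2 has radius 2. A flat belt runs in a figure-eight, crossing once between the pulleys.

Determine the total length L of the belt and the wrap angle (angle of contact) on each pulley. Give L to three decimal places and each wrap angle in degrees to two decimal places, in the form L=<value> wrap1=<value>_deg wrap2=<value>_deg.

L=252.364 wrap1=199.98_deg wrap2=199.98_deg

crossed belt: β = asin((r1+r2)/C) = asin(17/98) = 9.9896°
wrap1 = wrap2 = π + 2β = 199.9792°
tangent length = C·cosβ = 96.5142
L = (r1+r2)·wrap + 2·C·cosβ = 17·3.4903 + 2·96.5142 = 252.3635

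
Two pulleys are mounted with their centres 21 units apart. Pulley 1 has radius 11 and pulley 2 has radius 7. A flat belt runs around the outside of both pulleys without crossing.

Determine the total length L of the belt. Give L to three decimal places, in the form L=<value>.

L=99.313

open belt: β = asin((r2−r1)/C) = asin(-4/21) = -10.9806°
wrap1 = π − 2β = 201.9612°
wrap2 = π + 2β = 158.0388°
tangent length = C·cosβ = 20.6155
L = r1·wrap1 + r2·wrap2 + 2·C·cosβ = 11·3.5249 + 7·2.7583 + 2·20.6155 = 99.3129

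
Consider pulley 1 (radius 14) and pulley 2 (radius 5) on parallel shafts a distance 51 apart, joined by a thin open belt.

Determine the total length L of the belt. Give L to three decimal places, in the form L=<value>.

open belt: β = asin((r2−r1)/C) = asin(-9/51) = -10.1642°
wrap1 = π − 2β = 200.3285°
wrap2 = π + 2β = 159.6715°
tangent length = C·cosβ = 50.1996
L = r1·wrap1 + r2·wrap2 + 2·C·cosβ = 14·3.4964 + 5·2.7868 + 2·50.1996 = 163.2827

L=163.283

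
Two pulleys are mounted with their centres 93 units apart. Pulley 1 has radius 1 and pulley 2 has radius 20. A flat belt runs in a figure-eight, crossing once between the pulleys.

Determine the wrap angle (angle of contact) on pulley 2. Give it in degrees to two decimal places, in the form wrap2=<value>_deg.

crossed belt: β = asin((r1+r2)/C) = asin(21/93) = 13.0503°
wrap1 = wrap2 = π + 2β = 206.1006°

wrap2=206.10_deg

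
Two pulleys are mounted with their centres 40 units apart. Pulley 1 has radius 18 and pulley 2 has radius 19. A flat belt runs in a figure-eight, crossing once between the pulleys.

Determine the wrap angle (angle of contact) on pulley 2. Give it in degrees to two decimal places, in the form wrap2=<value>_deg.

crossed belt: β = asin((r1+r2)/C) = asin(37/40) = 67.6684°
wrap1 = wrap2 = π + 2β = 315.3367°

wrap2=315.34_deg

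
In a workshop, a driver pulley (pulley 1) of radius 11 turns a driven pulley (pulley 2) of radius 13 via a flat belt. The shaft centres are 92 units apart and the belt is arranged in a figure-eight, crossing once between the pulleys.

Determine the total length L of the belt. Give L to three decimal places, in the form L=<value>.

crossed belt: β = asin((r1+r2)/C) = asin(24/92) = 15.1217°
wrap1 = wrap2 = π + 2β = 210.2433°
tangent length = C·cosβ = 88.8144
L = (r1+r2)·wrap + 2·C·cosβ = 24·3.6694 + 2·88.8144 = 265.6953

L=265.695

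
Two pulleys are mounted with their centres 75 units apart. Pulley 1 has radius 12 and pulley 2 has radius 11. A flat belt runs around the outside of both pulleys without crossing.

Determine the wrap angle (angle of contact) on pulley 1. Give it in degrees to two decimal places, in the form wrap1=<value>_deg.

wrap1=181.53_deg

open belt: β = asin((r2−r1)/C) = asin(-1/75) = -0.7640°
wrap1 = π − 2β = 181.5279°
wrap2 = π + 2β = 178.4721°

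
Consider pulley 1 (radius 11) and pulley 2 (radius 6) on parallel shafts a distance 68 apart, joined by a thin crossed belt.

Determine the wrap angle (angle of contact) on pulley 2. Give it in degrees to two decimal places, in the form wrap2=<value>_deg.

wrap2=208.96_deg

crossed belt: β = asin((r1+r2)/C) = asin(17/68) = 14.4775°
wrap1 = wrap2 = π + 2β = 208.9550°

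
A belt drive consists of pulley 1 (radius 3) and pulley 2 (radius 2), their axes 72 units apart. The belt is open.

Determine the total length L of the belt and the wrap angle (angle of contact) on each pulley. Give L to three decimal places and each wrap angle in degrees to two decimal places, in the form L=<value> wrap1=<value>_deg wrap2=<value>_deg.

open belt: β = asin((r2−r1)/C) = asin(-1/72) = -0.7958°
wrap1 = π − 2β = 181.5916°
wrap2 = π + 2β = 178.4084°
tangent length = C·cosβ = 71.9931
L = r1·wrap1 + r2·wrap2 + 2·C·cosβ = 3·3.1694 + 2·3.1138 + 2·71.9931 = 159.7219

L=159.722 wrap1=181.59_deg wrap2=178.41_deg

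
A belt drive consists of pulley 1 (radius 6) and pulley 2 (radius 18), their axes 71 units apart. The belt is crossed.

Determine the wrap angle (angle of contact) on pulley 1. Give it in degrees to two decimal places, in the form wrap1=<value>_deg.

wrap1=219.51_deg

crossed belt: β = asin((r1+r2)/C) = asin(24/71) = 19.7568°
wrap1 = wrap2 = π + 2β = 219.5136°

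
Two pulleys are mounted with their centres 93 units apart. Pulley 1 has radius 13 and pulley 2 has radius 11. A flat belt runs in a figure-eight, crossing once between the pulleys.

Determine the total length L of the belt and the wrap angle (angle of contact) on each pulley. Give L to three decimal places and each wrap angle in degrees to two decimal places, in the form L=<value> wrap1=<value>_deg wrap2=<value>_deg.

L=267.627 wrap1=209.91_deg wrap2=209.91_deg

crossed belt: β = asin((r1+r2)/C) = asin(24/93) = 14.9552°
wrap1 = wrap2 = π + 2β = 209.9105°
tangent length = C·cosβ = 89.8499
L = (r1+r2)·wrap + 2·C·cosβ = 24·3.6636 + 2·89.8499 = 267.6269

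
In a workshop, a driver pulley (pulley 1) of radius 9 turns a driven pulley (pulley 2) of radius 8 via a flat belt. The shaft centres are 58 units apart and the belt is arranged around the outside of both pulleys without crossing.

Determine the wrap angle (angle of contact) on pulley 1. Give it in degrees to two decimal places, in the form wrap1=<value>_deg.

wrap1=181.98_deg

open belt: β = asin((r2−r1)/C) = asin(-1/58) = -0.9879°
wrap1 = π − 2β = 181.9758°
wrap2 = π + 2β = 178.0242°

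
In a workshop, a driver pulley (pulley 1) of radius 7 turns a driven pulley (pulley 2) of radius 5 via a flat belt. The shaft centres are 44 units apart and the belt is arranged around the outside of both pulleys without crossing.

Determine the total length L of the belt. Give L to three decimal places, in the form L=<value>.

open belt: β = asin((r2−r1)/C) = asin(-2/44) = -2.6053°
wrap1 = π − 2β = 185.2105°
wrap2 = π + 2β = 174.7895°
tangent length = C·cosβ = 43.9545
L = r1·wrap1 + r2·wrap2 + 2·C·cosβ = 7·3.2325 + 5·3.0507 + 2·43.9545 = 125.7900

L=125.790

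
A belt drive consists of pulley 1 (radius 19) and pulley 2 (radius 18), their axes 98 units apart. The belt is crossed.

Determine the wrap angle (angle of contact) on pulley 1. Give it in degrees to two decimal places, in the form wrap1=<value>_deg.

wrap1=224.36_deg

crossed belt: β = asin((r1+r2)/C) = asin(37/98) = 22.1821°
wrap1 = wrap2 = π + 2β = 224.3641°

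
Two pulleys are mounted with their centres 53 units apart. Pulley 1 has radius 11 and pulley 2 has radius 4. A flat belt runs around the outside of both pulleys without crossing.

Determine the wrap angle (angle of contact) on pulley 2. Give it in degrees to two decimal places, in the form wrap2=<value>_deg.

wrap2=164.82_deg

open belt: β = asin((r2−r1)/C) = asin(-7/53) = -7.5895°
wrap1 = π − 2β = 195.1791°
wrap2 = π + 2β = 164.8209°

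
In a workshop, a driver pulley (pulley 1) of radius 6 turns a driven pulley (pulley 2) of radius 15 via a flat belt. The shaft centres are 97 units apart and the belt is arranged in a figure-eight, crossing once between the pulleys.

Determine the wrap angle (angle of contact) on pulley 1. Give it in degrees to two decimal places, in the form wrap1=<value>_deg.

wrap1=205.01_deg

crossed belt: β = asin((r1+r2)/C) = asin(21/97) = 12.5032°
wrap1 = wrap2 = π + 2β = 205.0065°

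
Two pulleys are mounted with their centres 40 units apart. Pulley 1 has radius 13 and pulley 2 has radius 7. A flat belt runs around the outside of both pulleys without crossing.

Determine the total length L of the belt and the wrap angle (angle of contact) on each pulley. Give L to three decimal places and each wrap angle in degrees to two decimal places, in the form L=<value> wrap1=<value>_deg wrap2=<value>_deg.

L=143.734 wrap1=197.25_deg wrap2=162.75_deg

open belt: β = asin((r2−r1)/C) = asin(-6/40) = -8.6269°
wrap1 = π − 2β = 197.2539°
wrap2 = π + 2β = 162.7461°
tangent length = C·cosβ = 39.5474
L = r1·wrap1 + r2·wrap2 + 2·C·cosβ = 13·3.4427 + 7·2.8405 + 2·39.5474 = 143.7336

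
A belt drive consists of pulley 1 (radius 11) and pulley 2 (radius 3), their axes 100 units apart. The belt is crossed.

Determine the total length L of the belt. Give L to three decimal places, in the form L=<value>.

crossed belt: β = asin((r1+r2)/C) = asin(14/100) = 8.0478°
wrap1 = wrap2 = π + 2β = 196.0957°
tangent length = C·cosβ = 99.0152
L = (r1+r2)·wrap + 2·C·cosβ = 14·3.4225 + 2·99.0152 = 245.9455

L=245.946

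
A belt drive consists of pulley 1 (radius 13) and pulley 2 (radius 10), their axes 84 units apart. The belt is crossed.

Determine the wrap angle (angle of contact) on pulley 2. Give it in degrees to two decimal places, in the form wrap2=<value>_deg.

crossed belt: β = asin((r1+r2)/C) = asin(23/84) = 15.8911°
wrap1 = wrap2 = π + 2β = 211.7822°

wrap2=211.78_deg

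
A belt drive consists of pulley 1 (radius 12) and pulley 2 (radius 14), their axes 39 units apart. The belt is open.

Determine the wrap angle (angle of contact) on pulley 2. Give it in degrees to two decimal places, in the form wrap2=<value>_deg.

open belt: β = asin((r2−r1)/C) = asin(2/39) = 2.9395°
wrap1 = π − 2β = 174.1209°
wrap2 = π + 2β = 185.8791°

wrap2=185.88_deg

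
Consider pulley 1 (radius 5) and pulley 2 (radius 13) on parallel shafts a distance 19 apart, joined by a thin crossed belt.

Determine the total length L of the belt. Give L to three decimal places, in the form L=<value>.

L=113.531

crossed belt: β = asin((r1+r2)/C) = asin(18/19) = 71.3283°
wrap1 = wrap2 = π + 2β = 322.6566°
tangent length = C·cosβ = 6.0828
L = (r1+r2)·wrap + 2·C·cosβ = 18·5.6314 + 2·6.0828 = 113.5311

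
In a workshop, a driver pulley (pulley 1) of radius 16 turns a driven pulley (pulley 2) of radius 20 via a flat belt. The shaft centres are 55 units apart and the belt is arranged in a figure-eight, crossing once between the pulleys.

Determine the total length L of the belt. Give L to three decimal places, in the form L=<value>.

crossed belt: β = asin((r1+r2)/C) = asin(36/55) = 40.8852°
wrap1 = wrap2 = π + 2β = 261.7704°
tangent length = C·cosβ = 41.5812
L = (r1+r2)·wrap + 2·C·cosβ = 36·4.5688 + 2·41.5812 = 247.6377

L=247.638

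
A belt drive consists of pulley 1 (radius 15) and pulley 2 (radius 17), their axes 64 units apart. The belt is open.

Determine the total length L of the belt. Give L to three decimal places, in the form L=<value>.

L=228.593

open belt: β = asin((r2−r1)/C) = asin(2/64) = 1.7908°
wrap1 = π − 2β = 176.4184°
wrap2 = π + 2β = 183.5816°
tangent length = C·cosβ = 63.9687
L = r1·wrap1 + r2·wrap2 + 2·C·cosβ = 15·3.0791 + 17·3.2041 + 2·63.9687 = 228.5935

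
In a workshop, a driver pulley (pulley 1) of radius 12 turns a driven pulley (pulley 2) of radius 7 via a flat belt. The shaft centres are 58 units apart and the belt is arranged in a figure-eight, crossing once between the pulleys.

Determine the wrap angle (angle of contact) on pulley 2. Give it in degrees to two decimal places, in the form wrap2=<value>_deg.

wrap2=218.24_deg

crossed belt: β = asin((r1+r2)/C) = asin(19/58) = 19.1223°
wrap1 = wrap2 = π + 2β = 218.2447°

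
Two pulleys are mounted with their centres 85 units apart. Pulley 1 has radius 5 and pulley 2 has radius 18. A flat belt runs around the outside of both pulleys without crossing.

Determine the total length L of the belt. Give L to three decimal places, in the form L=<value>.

L=244.249

open belt: β = asin((r2−r1)/C) = asin(13/85) = 8.7974°
wrap1 = π − 2β = 162.4052°
wrap2 = π + 2β = 197.5948°
tangent length = C·cosβ = 84.0000
L = r1·wrap1 + r2·wrap2 + 2·C·cosβ = 5·2.8345 + 18·3.4487 + 2·84.0000 = 244.2488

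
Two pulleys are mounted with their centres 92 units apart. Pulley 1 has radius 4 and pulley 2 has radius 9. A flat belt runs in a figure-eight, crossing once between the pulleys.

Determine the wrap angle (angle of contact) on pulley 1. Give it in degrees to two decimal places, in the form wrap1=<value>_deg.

wrap1=196.25_deg

crossed belt: β = asin((r1+r2)/C) = asin(13/92) = 8.1233°
wrap1 = wrap2 = π + 2β = 196.2467°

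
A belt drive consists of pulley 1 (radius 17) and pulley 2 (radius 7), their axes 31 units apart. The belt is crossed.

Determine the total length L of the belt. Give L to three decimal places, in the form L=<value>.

crossed belt: β = asin((r1+r2)/C) = asin(24/31) = 50.7320°
wrap1 = wrap2 = π + 2β = 281.4639°
tangent length = C·cosβ = 19.6214
L = (r1+r2)·wrap + 2·C·cosβ = 24·4.9125 + 2·19.6214 = 157.1422

L=157.142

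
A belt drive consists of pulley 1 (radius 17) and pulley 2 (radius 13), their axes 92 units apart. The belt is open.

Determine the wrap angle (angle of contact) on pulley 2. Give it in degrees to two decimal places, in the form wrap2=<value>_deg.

open belt: β = asin((r2−r1)/C) = asin(-4/92) = -2.4919°
wrap1 = π − 2β = 184.9838°
wrap2 = π + 2β = 175.0162°

wrap2=175.02_deg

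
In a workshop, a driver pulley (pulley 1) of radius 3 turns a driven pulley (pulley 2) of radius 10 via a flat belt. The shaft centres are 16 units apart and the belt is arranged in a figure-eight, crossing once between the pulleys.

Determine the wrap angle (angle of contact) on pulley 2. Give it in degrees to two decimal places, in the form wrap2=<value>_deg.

wrap2=288.68_deg

crossed belt: β = asin((r1+r2)/C) = asin(13/16) = 54.3409°
wrap1 = wrap2 = π + 2β = 288.6818°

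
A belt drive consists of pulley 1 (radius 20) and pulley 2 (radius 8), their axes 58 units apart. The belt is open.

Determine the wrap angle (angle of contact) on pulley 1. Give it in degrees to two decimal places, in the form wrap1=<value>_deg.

wrap1=203.88_deg

open belt: β = asin((r2−r1)/C) = asin(-12/58) = -11.9405°
wrap1 = π − 2β = 203.8811°
wrap2 = π + 2β = 156.1189°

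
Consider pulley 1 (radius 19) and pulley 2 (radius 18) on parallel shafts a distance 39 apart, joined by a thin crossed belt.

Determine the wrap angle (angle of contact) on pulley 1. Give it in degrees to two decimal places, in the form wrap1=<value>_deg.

crossed belt: β = asin((r1+r2)/C) = asin(37/39) = 71.5713°
wrap1 = wrap2 = π + 2β = 323.1427°

wrap1=323.14_deg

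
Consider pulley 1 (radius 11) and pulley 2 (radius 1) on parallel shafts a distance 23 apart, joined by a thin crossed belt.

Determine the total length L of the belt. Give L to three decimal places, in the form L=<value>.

crossed belt: β = asin((r1+r2)/C) = asin(12/23) = 31.4490°
wrap1 = wrap2 = π + 2β = 242.8980°
tangent length = C·cosβ = 19.6214
L = (r1+r2)·wrap + 2·C·cosβ = 12·4.2394 + 2·19.6214 = 90.1153

L=90.115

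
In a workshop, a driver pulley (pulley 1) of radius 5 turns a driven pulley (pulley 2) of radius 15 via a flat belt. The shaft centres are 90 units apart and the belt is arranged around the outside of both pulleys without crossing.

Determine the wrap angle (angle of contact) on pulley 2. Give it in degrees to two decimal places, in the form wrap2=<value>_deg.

wrap2=192.76_deg

open belt: β = asin((r2−r1)/C) = asin(10/90) = 6.3794°
wrap1 = π − 2β = 167.2413°
wrap2 = π + 2β = 192.7587°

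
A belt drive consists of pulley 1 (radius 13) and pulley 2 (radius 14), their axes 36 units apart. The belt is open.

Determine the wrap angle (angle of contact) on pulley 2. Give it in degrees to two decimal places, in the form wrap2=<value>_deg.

wrap2=183.18_deg

open belt: β = asin((r2−r1)/C) = asin(1/36) = 1.5918°
wrap1 = π − 2β = 176.8165°
wrap2 = π + 2β = 183.1835°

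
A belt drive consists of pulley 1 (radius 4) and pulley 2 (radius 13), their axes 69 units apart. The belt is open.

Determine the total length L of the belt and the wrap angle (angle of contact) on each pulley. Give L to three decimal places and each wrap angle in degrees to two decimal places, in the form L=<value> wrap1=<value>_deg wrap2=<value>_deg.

L=192.583 wrap1=165.01_deg wrap2=194.99_deg

open belt: β = asin((r2−r1)/C) = asin(9/69) = 7.4947°
wrap1 = π − 2β = 165.0106°
wrap2 = π + 2β = 194.9894°
tangent length = C·cosβ = 68.4105
L = r1·wrap1 + r2·wrap2 + 2·C·cosβ = 4·2.8800 + 13·3.4032 + 2·68.4105 = 192.5827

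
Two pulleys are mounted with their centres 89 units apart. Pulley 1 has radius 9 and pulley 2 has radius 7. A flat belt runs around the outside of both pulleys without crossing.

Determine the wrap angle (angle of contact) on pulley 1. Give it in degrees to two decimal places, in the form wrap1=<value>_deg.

wrap1=182.58_deg

open belt: β = asin((r2−r1)/C) = asin(-2/89) = -1.2877°
wrap1 = π − 2β = 182.5753°
wrap2 = π + 2β = 177.4247°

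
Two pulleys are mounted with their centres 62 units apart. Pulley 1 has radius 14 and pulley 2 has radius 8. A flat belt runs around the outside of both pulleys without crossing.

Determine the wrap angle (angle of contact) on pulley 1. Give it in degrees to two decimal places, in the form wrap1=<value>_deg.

open belt: β = asin((r2−r1)/C) = asin(-6/62) = -5.5534°
wrap1 = π − 2β = 191.1069°
wrap2 = π + 2β = 168.8931°

wrap1=191.11_deg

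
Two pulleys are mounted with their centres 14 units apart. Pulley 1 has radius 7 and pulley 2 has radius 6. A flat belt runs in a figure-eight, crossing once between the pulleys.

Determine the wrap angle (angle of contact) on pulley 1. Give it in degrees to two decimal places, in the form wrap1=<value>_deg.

wrap1=316.43_deg

crossed belt: β = asin((r1+r2)/C) = asin(13/14) = 68.2132°
wrap1 = wrap2 = π + 2β = 316.4264°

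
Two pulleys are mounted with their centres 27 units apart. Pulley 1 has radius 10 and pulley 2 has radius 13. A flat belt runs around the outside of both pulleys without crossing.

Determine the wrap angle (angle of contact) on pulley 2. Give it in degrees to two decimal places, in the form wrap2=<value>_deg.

open belt: β = asin((r2−r1)/C) = asin(3/27) = 6.3794°
wrap1 = π − 2β = 167.2413°
wrap2 = π + 2β = 192.7587°

wrap2=192.76_deg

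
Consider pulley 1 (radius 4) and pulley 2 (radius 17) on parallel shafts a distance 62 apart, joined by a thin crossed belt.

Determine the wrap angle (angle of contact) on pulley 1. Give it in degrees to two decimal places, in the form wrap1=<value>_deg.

crossed belt: β = asin((r1+r2)/C) = asin(21/62) = 19.7983°
wrap1 = wrap2 = π + 2β = 219.5966°

wrap1=219.60_deg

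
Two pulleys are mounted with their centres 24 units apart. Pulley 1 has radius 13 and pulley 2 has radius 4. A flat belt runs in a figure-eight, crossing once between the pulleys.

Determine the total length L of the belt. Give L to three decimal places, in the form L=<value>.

L=114.052

crossed belt: β = asin((r1+r2)/C) = asin(17/24) = 45.0995°
wrap1 = wrap2 = π + 2β = 270.1989°
tangent length = C·cosβ = 16.9411
L = (r1+r2)·wrap + 2·C·cosβ = 17·4.7159 + 2·16.9411 = 114.0518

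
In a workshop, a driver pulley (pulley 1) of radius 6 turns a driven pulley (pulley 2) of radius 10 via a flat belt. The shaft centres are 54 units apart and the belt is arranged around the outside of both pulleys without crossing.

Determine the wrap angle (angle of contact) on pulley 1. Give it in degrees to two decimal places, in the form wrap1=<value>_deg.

open belt: β = asin((r2−r1)/C) = asin(4/54) = 4.2480°
wrap1 = π − 2β = 171.5040°
wrap2 = π + 2β = 188.4960°

wrap1=171.50_deg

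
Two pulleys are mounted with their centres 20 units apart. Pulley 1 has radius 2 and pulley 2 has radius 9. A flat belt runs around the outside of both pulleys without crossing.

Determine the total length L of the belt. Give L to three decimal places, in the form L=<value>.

open belt: β = asin((r2−r1)/C) = asin(7/20) = 20.4873°
wrap1 = π − 2β = 139.0254°
wrap2 = π + 2β = 220.9746°
tangent length = C·cosβ = 18.7350
L = r1·wrap1 + r2·wrap2 + 2·C·cosβ = 2·2.4265 + 9·3.8567 + 2·18.7350 = 77.0335

L=77.034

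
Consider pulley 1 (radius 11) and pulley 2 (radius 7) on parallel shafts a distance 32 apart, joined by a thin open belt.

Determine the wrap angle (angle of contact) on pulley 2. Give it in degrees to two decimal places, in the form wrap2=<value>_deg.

wrap2=165.64_deg

open belt: β = asin((r2−r1)/C) = asin(-4/32) = -7.1808°
wrap1 = π − 2β = 194.3615°
wrap2 = π + 2β = 165.6385°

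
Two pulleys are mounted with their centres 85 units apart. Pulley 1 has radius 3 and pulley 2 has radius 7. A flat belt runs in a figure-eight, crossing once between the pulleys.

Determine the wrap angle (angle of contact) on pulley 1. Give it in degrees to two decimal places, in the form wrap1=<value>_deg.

wrap1=193.51_deg

crossed belt: β = asin((r1+r2)/C) = asin(10/85) = 6.7563°
wrap1 = wrap2 = π + 2β = 193.5127°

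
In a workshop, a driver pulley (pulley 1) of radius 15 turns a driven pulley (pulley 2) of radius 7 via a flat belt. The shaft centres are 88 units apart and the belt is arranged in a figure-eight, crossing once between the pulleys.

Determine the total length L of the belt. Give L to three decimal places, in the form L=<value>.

crossed belt: β = asin((r1+r2)/C) = asin(22/88) = 14.4775°
wrap1 = wrap2 = π + 2β = 208.9550°
tangent length = C·cosβ = 85.2056
L = (r1+r2)·wrap + 2·C·cosβ = 22·3.6470 + 2·85.2056 = 250.6442

L=250.644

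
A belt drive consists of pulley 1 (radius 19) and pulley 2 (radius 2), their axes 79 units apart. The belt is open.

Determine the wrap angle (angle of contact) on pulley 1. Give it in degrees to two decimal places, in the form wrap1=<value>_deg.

wrap1=204.85_deg

open belt: β = asin((r2−r1)/C) = asin(-17/79) = -12.4267°
wrap1 = π − 2β = 204.8533°
wrap2 = π + 2β = 155.1467°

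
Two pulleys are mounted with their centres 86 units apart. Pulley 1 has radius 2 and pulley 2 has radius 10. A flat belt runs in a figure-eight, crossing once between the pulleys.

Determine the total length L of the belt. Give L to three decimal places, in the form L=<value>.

crossed belt: β = asin((r1+r2)/C) = asin(12/86) = 8.0209°
wrap1 = wrap2 = π + 2β = 196.0419°
tangent length = C·cosβ = 85.1587
L = (r1+r2)·wrap + 2·C·cosβ = 12·3.4216 + 2·85.1587 = 211.3763

L=211.376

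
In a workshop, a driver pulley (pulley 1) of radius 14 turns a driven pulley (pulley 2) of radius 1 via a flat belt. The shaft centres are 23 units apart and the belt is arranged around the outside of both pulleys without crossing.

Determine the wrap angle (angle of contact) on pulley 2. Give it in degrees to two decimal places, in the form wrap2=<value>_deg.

wrap2=111.17_deg

open belt: β = asin((r2−r1)/C) = asin(-13/23) = -34.4174°
wrap1 = π − 2β = 248.8348°
wrap2 = π + 2β = 111.1652°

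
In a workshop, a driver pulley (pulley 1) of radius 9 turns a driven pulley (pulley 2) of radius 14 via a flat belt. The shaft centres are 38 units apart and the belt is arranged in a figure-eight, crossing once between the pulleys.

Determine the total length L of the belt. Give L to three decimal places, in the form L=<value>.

L=162.659

crossed belt: β = asin((r1+r2)/C) = asin(23/38) = 37.2478°
wrap1 = wrap2 = π + 2β = 254.4956°
tangent length = C·cosβ = 30.2490
L = (r1+r2)·wrap + 2·C·cosβ = 23·4.4418 + 2·30.2490 = 162.6590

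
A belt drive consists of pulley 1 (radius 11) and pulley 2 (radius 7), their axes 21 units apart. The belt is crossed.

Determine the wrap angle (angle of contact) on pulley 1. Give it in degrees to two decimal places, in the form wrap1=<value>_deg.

wrap1=297.99_deg

crossed belt: β = asin((r1+r2)/C) = asin(18/21) = 58.9973°
wrap1 = wrap2 = π + 2β = 297.9946°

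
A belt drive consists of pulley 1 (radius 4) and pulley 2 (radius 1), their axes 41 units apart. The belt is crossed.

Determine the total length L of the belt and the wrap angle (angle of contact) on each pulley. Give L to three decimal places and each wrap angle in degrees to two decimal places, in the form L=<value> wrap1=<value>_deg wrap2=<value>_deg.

L=98.318 wrap1=194.01_deg wrap2=194.01_deg

crossed belt: β = asin((r1+r2)/C) = asin(5/41) = 7.0047°
wrap1 = wrap2 = π + 2β = 194.0095°
tangent length = C·cosβ = 40.6940
L = (r1+r2)·wrap + 2·C·cosβ = 5·3.3861 + 2·40.6940 = 98.3185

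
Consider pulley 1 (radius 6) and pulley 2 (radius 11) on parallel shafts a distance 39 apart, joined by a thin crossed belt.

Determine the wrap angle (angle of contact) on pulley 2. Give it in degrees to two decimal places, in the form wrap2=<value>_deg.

crossed belt: β = asin((r1+r2)/C) = asin(17/39) = 25.8424°
wrap1 = wrap2 = π + 2β = 231.6848°

wrap2=231.68_deg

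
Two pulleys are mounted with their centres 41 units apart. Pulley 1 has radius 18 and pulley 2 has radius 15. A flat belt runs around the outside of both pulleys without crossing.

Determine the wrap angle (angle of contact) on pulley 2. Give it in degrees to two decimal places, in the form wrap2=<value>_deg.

wrap2=171.61_deg

open belt: β = asin((r2−r1)/C) = asin(-3/41) = -4.1961°
wrap1 = π − 2β = 188.3922°
wrap2 = π + 2β = 171.6078°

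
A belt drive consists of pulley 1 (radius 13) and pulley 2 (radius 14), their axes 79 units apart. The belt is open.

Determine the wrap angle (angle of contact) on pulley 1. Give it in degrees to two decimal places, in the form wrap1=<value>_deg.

wrap1=178.55_deg

open belt: β = asin((r2−r1)/C) = asin(1/79) = 0.7253°
wrap1 = π − 2β = 178.5494°
wrap2 = π + 2β = 181.4506°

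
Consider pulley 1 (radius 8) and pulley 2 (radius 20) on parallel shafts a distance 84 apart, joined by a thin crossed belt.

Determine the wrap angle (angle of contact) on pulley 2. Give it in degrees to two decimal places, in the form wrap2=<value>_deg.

wrap2=218.94_deg

crossed belt: β = asin((r1+r2)/C) = asin(28/84) = 19.4712°
wrap1 = wrap2 = π + 2β = 218.9424°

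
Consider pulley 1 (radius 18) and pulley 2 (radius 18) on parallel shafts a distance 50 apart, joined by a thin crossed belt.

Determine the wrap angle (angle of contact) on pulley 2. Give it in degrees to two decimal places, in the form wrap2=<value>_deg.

wrap2=272.11_deg

crossed belt: β = asin((r1+r2)/C) = asin(36/50) = 46.0545°
wrap1 = wrap2 = π + 2β = 272.1090°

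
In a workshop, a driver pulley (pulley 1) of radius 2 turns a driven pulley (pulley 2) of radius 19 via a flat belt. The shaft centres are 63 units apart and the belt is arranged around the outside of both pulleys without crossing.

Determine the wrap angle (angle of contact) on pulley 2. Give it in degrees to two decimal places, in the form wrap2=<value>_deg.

wrap2=211.31_deg

open belt: β = asin((r2−r1)/C) = asin(17/63) = 15.6548°
wrap1 = π − 2β = 148.6904°
wrap2 = π + 2β = 211.3096°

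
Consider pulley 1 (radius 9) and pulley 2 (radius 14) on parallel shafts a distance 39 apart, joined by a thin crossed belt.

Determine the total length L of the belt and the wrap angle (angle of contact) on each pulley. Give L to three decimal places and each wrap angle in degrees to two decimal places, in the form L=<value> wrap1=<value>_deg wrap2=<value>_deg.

crossed belt: β = asin((r1+r2)/C) = asin(23/39) = 36.1388°
wrap1 = wrap2 = π + 2β = 252.2776°
tangent length = C·cosβ = 31.4960
L = (r1+r2)·wrap + 2·C·cosβ = 23·4.4031 + 2·31.4960 = 164.2628

L=164.263 wrap1=252.28_deg wrap2=252.28_deg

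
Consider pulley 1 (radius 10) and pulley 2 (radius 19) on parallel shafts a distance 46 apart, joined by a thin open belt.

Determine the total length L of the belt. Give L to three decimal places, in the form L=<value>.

L=184.873

open belt: β = asin((r2−r1)/C) = asin(9/46) = 11.2828°
wrap1 = π − 2β = 157.4344°
wrap2 = π + 2β = 202.5656°
tangent length = C·cosβ = 45.1110
L = r1·wrap1 + r2·wrap2 + 2·C·cosβ = 10·2.7477 + 19·3.5354 + 2·45.1110 = 184.8727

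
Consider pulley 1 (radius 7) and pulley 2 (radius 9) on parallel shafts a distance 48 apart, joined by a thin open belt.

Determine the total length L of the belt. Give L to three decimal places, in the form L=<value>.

L=146.349

open belt: β = asin((r2−r1)/C) = asin(2/48) = 2.3880°
wrap1 = π − 2β = 175.2240°
wrap2 = π + 2β = 184.7760°
tangent length = C·cosβ = 47.9583
L = r1·wrap1 + r2·wrap2 + 2·C·cosβ = 7·3.0582 + 9·3.2250 + 2·47.9583 = 146.3488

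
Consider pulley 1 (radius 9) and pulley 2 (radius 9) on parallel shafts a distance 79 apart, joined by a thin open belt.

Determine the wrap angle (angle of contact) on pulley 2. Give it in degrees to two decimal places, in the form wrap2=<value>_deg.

wrap2=180.00_deg

open belt: β = asin((r2−r1)/C) = asin(0/79) = 0.0000°
wrap1 = π − 2β = 180.0000°
wrap2 = π + 2β = 180.0000°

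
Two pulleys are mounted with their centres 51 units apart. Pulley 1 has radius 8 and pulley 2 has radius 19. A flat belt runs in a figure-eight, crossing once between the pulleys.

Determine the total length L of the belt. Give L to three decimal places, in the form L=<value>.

L=201.483

crossed belt: β = asin((r1+r2)/C) = asin(27/51) = 31.9657°
wrap1 = wrap2 = π + 2β = 243.9314°
tangent length = C·cosβ = 43.2666
L = (r1+r2)·wrap + 2·C·cosβ = 27·4.2574 + 2·43.2666 = 201.4832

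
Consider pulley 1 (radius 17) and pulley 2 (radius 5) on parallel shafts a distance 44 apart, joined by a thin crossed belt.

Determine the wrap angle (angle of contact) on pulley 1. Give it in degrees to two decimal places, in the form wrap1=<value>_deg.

crossed belt: β = asin((r1+r2)/C) = asin(22/44) = 30.0000°
wrap1 = wrap2 = π + 2β = 240.0000°

wrap1=240.00_deg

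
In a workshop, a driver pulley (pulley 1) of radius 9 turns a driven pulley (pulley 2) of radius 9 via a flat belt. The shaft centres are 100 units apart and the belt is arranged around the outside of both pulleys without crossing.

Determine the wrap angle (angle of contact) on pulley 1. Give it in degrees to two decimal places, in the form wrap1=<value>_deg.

open belt: β = asin((r2−r1)/C) = asin(0/100) = 0.0000°
wrap1 = π − 2β = 180.0000°
wrap2 = π + 2β = 180.0000°

wrap1=180.00_deg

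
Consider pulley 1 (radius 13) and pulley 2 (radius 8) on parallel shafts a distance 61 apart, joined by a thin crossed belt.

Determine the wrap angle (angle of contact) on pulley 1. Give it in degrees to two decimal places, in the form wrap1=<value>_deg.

wrap1=220.27_deg

crossed belt: β = asin((r1+r2)/C) = asin(21/61) = 20.1368°
wrap1 = wrap2 = π + 2β = 220.2735°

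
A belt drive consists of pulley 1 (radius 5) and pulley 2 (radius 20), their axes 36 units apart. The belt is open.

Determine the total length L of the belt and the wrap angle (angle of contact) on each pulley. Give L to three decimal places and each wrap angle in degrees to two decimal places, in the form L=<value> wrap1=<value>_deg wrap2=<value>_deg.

L=156.885 wrap1=130.75_deg wrap2=229.25_deg

open belt: β = asin((r2−r1)/C) = asin(15/36) = 24.6243°
wrap1 = π − 2β = 130.7514°
wrap2 = π + 2β = 229.2486°
tangent length = C·cosβ = 32.7261
L = r1·wrap1 + r2·wrap2 + 2·C·cosβ = 5·2.2820 + 20·4.0011 + 2·32.7261 = 156.8854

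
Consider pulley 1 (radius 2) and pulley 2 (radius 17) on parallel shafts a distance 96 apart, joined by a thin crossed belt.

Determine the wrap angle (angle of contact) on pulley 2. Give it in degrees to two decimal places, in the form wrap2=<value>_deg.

crossed belt: β = asin((r1+r2)/C) = asin(19/96) = 11.4152°
wrap1 = wrap2 = π + 2β = 202.8303°

wrap2=202.83_deg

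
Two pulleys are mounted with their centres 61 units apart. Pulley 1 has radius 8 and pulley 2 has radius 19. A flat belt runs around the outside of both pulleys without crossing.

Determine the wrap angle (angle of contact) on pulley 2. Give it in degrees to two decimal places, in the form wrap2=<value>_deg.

open belt: β = asin((r2−r1)/C) = asin(11/61) = 10.3889°
wrap1 = π − 2β = 159.2223°
wrap2 = π + 2β = 200.7777°

wrap2=200.78_deg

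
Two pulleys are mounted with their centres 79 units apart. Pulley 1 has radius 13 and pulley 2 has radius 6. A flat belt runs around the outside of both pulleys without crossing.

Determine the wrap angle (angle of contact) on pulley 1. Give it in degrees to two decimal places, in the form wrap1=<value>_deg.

wrap1=190.17_deg

open belt: β = asin((r2−r1)/C) = asin(-7/79) = -5.0835°
wrap1 = π − 2β = 190.1670°
wrap2 = π + 2β = 169.8330°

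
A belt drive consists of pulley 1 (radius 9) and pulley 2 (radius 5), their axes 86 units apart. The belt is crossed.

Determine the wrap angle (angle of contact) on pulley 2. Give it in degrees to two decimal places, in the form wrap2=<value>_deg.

crossed belt: β = asin((r1+r2)/C) = asin(14/86) = 9.3689°
wrap1 = wrap2 = π + 2β = 198.7378°

wrap2=198.74_deg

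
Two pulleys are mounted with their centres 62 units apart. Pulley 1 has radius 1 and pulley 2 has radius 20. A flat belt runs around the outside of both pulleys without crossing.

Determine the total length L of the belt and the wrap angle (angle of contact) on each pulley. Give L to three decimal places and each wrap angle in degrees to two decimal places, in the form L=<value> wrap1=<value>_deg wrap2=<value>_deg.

L=195.843 wrap1=144.31_deg wrap2=215.69_deg

open belt: β = asin((r2−r1)/C) = asin(19/62) = 17.8455°
wrap1 = π − 2β = 144.3090°
wrap2 = π + 2β = 215.6910°
tangent length = C·cosβ = 59.0169
L = r1·wrap1 + r2·wrap2 + 2·C·cosβ = 1·2.5187 + 20·3.7645 + 2·59.0169 = 195.8429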